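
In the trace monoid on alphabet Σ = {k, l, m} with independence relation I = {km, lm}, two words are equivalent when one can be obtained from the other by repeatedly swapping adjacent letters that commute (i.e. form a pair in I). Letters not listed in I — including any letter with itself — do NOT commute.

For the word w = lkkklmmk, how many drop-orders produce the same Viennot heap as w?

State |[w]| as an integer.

drop 0:l onto floor
drop 1:k onto {0:l}
drop 2:k onto {1:k}
drop 3:k onto {2:k}
drop 4:l onto {3:k}
drop 5:m onto floor
drop 6:m onto {5:m}
drop 7:k onto {4:l}
ground layer = {0:l, 5:m}
drop-orders for the pieces not yet dropped (sum over which currently-grounded one goes next):
  1 to go: {6} 1  {7} 1
  2 to go: {4,7} 1  {5,6} 1  {6,7} 2
  3 to go: {3,4,7} 1  {4,6,7} 3  {5,6,7} 3
  4 to go: {2,3,4,7} 1  {3,4,6,7} 4  {4,5,6,7} 6
  5 to go: {1,2,3,4,7} 1  {2,3,4,6,7} 5  {3,4,5,6,7} 10
  6 to go: {0,1,2,3,4,7} 1  {1,2,3,4,6,7} 6  {2,3,4,5,6,7} 15
  if 0:l drops first: 21 orders
  if 5:m drops first: 7 orders
heap linearizations: 28

28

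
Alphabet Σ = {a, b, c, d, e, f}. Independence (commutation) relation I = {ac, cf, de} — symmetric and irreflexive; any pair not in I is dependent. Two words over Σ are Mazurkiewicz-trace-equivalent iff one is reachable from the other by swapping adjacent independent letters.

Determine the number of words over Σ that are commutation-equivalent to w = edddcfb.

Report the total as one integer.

8

0(e) covers ∅
1(d) covers ∅
2(d) covers 1:d
3(d) covers 2:d
4(c) covers 0:e, 3:d
5(f) covers 0:e, 3:d
6(b) covers 4:c, 5:f
floor of heap: 0:e, 1:d
completions by unplaced set U, small U first (add the entries for U minus each lowest piece of U):
  |U|=1: {6}:1
  |U|=2: {4,6}:1  {5,6}:1
  |U|=3: {4,5,6}:2
  |U|=4: {0,4,5,6}:2  {3,4,5,6}:2
  |U|=5: {0,3,4,5,6}:4  {2,3,4,5,6}:2
  start at 0(e): 2
  start at 1(d): 6
sum over floor = 8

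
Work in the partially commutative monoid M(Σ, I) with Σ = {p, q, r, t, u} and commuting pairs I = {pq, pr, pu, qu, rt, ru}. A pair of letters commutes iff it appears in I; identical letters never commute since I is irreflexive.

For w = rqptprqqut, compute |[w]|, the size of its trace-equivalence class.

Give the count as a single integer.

#0=r has no predecessor
#1=q depends on [0:r]
#2=p has no predecessor
#3=t depends on [1:q, 2:p]
#4=p depends on [3:t]
#5=r depends on [1:q]
#6=q depends on [3:t, 5:r]
#7=q depends on [6:q]
#8=u depends on [3:t]
#9=t depends on [4:p, 7:q, 8:u]
sources: [0:r, 2:p]
N(rest) = Σ N(rest − s) over sources s of rest; N(one piece) = 1:
  size 1 → [9]=1
  size 2 → [4,9]=1  [7,9]=1  [8,9]=1
  size 3 → [4,7,9]=2  [4,8,9]=2  [6,7,9]=1  [7,8,9]=2
  size 4 → [4,6,7,9]=3  [4,7,8,9]=6  [5,6,7,9]=1  [6,7,8,9]=3
  size 5 → [4,5,6,7,9]=4  [4,6,7,8,9]=12  [5,6,7,8,9]=4
  size 6 → [3,4,6,7,8,9]=12  [4,5,6,7,8,9]=20
  size 7 → [2,3,4,6,7,8,9]=12  [3,4,5,6,7,8,9]=32
  size 8 → [1,3,4,5,6,7,8,9]=32  [2,3,4,5,6,7,8,9]=44
  first=0(r) contributes 76
  first=2(p) contributes 32
|[w]| = 108

108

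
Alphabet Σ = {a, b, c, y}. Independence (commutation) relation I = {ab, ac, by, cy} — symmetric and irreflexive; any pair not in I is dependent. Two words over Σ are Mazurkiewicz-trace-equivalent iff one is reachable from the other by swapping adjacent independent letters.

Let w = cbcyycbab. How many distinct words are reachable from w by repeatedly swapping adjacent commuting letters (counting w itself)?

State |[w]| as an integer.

84

#0=c has no predecessor
#1=b depends on [0:c]
#2=c depends on [1:b]
#3=y has no predecessor
#4=y depends on [3:y]
#5=c depends on [2:c]
#6=b depends on [5:c]
#7=a depends on [4:y]
#8=b depends on [6:b]
sources: [0:c, 3:y]
N(rest) = Σ N(rest − s) over sources s of rest; N(one piece) = 1:
  size 1 → [7]=1  [8]=1
  size 2 → [4,7]=1  [6,8]=1  [7,8]=2
  size 3 → [3,4,7]=1  [4,7,8]=3  [5,6,8]=1  [6,7,8]=3
  size 4 → [2,5,6,8]=1  [3,4,7,8]=4  [4,6,7,8]=6  [5,6,7,8]=4
  size 5 → [1,2,5,6,8]=1  [2,5,6,7,8]=5  [3,4,6,7,8]=10  [4,5,6,7,8]=10
  size 6 → [0,1,2,5,6,8]=1  [1,2,5,6,7,8]=6  [2,4,5,6,7,8]=15  [3,4,5,6,7,8]=20
  size 7 → [0,1,2,5,6,7,8]=7  [1,2,4,5,6,7,8]=21  [2,3,4,5,6,7,8]=35
  first=0(c) contributes 56
  first=3(y) contributes 28
|[w]| = 84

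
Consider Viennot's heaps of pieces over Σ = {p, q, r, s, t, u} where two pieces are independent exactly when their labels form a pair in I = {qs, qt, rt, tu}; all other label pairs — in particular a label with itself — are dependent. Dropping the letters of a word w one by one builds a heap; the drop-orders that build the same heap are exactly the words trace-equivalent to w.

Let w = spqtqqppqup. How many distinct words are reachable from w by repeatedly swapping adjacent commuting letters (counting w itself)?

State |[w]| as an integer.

4

drop 0:s onto floor
drop 1:p onto {0:s}
drop 2:q onto {1:p}
drop 3:t onto {1:p}
drop 4:q onto {2:q}
drop 5:q onto {4:q}
drop 6:p onto {3:t, 5:q}
drop 7:p onto {6:p}
drop 8:q onto {7:p}
drop 9:u onto {8:q}
drop 10:p onto {9:u}
ground layer = {0:s}
drop-orders for the pieces not yet dropped (sum over which currently-grounded one goes next):
  1 to go: {10} 1
  2 to go: {9,10} 1
  3 to go: {8,9,10} 1
  4 to go: {7,8,9,10} 1
  5 to go: {6,7,8,9,10} 1
  6 to go: {3,6,7,8,9,10} 1  {5,6,7,8,9,10} 1
  7 to go: {3,5,6,7,8,9,10} 2  {4,5,6,7,8,9,10} 1
  8 to go: {2,4,5,6,7,8,9,10} 1  {3,4,5,6,7,8,9,10} 3
  9 to go: {2,3,4,5,6,7,8,9,10} 4
  if 0:s drops first: 4 orders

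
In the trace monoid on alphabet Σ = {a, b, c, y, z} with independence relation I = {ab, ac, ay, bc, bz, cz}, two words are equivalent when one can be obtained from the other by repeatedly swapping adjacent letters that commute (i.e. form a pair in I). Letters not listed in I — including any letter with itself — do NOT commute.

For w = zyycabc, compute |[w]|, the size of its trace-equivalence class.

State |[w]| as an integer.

18

#0=z has no predecessor
#1=y depends on [0:z]
#2=y depends on [1:y]
#3=c depends on [2:y]
#4=a depends on [0:z]
#5=b depends on [2:y]
#6=c depends on [3:c]
sources: [0:z]
N(rest) = Σ N(rest − s) over sources s of rest; N(one piece) = 1:
  size 1 → [4]=1  [5]=1  [6]=1
  size 2 → [3,6]=1  [4,5]=2  [4,6]=2  [5,6]=2
  size 3 → [3,4,6]=3  [3,5,6]=3  [4,5,6]=6
  size 4 → [2,3,5,6]=3  [3,4,5,6]=12
  size 5 → [1,2,3,5,6]=3  [2,3,4,5,6]=15
  first=0(z) contributes 18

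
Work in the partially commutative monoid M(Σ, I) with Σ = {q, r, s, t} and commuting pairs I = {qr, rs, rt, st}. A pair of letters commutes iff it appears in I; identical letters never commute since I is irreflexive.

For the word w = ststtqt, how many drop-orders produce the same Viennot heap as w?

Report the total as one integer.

0(s) covers ∅
1(t) covers ∅
2(s) covers 0:s
3(t) covers 1:t
4(t) covers 3:t
5(q) covers 2:s, 4:t
6(t) covers 5:q
floor of heap: 0:s, 1:t
completions by unplaced set U, small U first (add the entries for U minus each lowest piece of U):
  |U|=1: {6}:1
  |U|=2: {5,6}:1
  |U|=3: {2,5,6}:1  {4,5,6}:1
  |U|=4: {0,2,5,6}:1  {2,4,5,6}:2  {3,4,5,6}:1
  |U|=5: {0,2,4,5,6}:3  {1,3,4,5,6}:1  {2,3,4,5,6}:3
  start at 0(s): 4
  start at 1(t): 6
sum over floor = 10

10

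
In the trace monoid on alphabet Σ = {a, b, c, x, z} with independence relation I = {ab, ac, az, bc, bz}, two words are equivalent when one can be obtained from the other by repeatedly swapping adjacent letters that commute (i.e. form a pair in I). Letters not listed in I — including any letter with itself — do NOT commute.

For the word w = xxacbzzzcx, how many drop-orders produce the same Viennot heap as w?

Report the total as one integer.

42

drop 0:x onto floor
drop 1:x onto {0:x}
drop 2:a onto {1:x}
drop 3:c onto {1:x}
drop 4:b onto {1:x}
drop 5:z onto {3:c}
drop 6:z onto {5:z}
drop 7:z onto {6:z}
drop 8:c onto {7:z}
drop 9:x onto {2:a, 4:b, 8:c}
ground layer = {0:x}
drop-orders for the pieces not yet dropped (sum over which currently-grounded one goes next):
  1 to go: {9} 1
  2 to go: {2,9} 1  {4,9} 1  {8,9} 1
  3 to go: {2,4,9} 2  {2,8,9} 2  {4,8,9} 2  {7,8,9} 1
  4 to go: {2,4,8,9} 6  {2,7,8,9} 3  {4,7,8,9} 3  {6,7,8,9} 1
  5 to go: {2,4,7,8,9} 12  {2,6,7,8,9} 4  {4,6,7,8,9} 4  {5,6,7,8,9} 1
  6 to go: {2,4,6,7,8,9} 20  {2,5,6,7,8,9} 5  {3,5,6,7,8,9} 1  {4,5,6,7,8,9} 5
  7 to go: {2,3,5,6,7,8,9} 6  {2,4,5,6,7,8,9} 30  {3,4,5,6,7,8,9} 6
  8 to go: {2,3,4,5,6,7,8,9} 42
  if 0:x drops first: 42 orders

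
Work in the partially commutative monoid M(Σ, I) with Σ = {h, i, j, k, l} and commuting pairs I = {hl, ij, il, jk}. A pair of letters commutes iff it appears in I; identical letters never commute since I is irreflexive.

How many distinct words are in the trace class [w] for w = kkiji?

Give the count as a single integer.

5

#0=k has no predecessor
#1=k depends on [0:k]
#2=i depends on [1:k]
#3=j has no predecessor
#4=i depends on [2:i]
sources: [0:k, 3:j]
N(rest) = Σ N(rest − s) over sources s of rest; N(one piece) = 1:
  size 1 → [3]=1  [4]=1
  size 2 → [2,4]=1  [3,4]=2
  size 3 → [1,2,4]=1  [2,3,4]=3
  first=0(k) contributes 4
  first=3(j) contributes 1
|[w]| = 5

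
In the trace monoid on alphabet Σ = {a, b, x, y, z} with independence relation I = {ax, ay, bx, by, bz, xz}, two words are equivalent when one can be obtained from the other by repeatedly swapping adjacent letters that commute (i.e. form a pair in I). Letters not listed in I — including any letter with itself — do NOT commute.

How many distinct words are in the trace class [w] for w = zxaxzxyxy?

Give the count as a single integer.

#0=z has no predecessor
#1=x has no predecessor
#2=a depends on [0:z]
#3=x depends on [1:x]
#4=z depends on [2:a]
#5=x depends on [3:x]
#6=y depends on [4:z, 5:x]
#7=x depends on [6:y]
#8=y depends on [7:x]
sources: [0:z, 1:x]
N(rest) = Σ N(rest − s) over sources s of rest; N(one piece) = 1:
  size 1 → [8]=1
  size 2 → [7,8]=1
  size 3 → [6,7,8]=1
  size 4 → [4,6,7,8]=1  [5,6,7,8]=1
  size 5 → [2,4,6,7,8]=1  [3,5,6,7,8]=1  [4,5,6,7,8]=2
  size 6 → [0,2,4,6,7,8]=1  [1,3,5,6,7,8]=1  [2,4,5,6,7,8]=3  [3,4,5,6,7,8]=3
  size 7 → [0,2,4,5,6,7,8]=4  [1,3,4,5,6,7,8]=4  [2,3,4,5,6,7,8]=6
  first=0(z) contributes 10
  first=1(x) contributes 10
|[w]| = 20

20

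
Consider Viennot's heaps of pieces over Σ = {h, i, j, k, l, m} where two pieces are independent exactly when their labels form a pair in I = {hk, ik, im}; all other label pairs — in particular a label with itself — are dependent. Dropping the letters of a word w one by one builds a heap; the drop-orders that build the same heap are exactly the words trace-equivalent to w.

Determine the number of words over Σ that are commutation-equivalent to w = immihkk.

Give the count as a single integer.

0(i) covers ∅
1(m) covers ∅
2(m) covers 1:m
3(i) covers 0:i
4(h) covers 2:m, 3:i
5(k) covers 2:m
6(k) covers 5:k
floor of heap: 0:i, 1:m
completions by unplaced set U, small U first (add the entries for U minus each lowest piece of U):
  |U|=1: {4}:1  {6}:1
  |U|=2: {3,4}:1  {4,6}:2  {5,6}:1
  |U|=3: {0,3,4}:1  {3,4,6}:3  {4,5,6}:3
  |U|=4: {0,3,4,6}:4  {2,4,5,6}:3  {3,4,5,6}:6
  |U|=5: {0,3,4,5,6}:10  {1,2,4,5,6}:3  {2,3,4,5,6}:9
  start at 0(i): 12
  start at 1(m): 19
sum over floor = 31

31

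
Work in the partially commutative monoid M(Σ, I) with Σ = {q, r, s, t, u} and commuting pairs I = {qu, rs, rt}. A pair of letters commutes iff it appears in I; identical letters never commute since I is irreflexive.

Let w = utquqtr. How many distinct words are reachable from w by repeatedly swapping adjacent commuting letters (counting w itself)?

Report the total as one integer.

6

drop 0:u onto floor
drop 1:t onto {0:u}
drop 2:q onto {1:t}
drop 3:u onto {1:t}
drop 4:q onto {2:q}
drop 5:t onto {3:u, 4:q}
drop 6:r onto {3:u, 4:q}
ground layer = {0:u}
drop-orders for the pieces not yet dropped (sum over which currently-grounded one goes next):
  1 to go: {5} 1  {6} 1
  2 to go: {5,6} 2
  3 to go: {3,5,6} 2  {4,5,6} 2
  4 to go: {2,4,5,6} 2  {3,4,5,6} 4
  5 to go: {2,3,4,5,6} 6
  if 0:u drops first: 6 orders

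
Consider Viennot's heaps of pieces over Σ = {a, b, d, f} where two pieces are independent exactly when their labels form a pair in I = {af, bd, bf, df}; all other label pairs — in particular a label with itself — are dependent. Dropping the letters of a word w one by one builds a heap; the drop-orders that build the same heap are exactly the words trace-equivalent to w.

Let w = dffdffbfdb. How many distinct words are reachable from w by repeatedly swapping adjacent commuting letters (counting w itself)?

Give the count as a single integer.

2520

0(d) covers ∅
1(f) covers ∅
2(f) covers 1:f
3(d) covers 0:d
4(f) covers 2:f
5(f) covers 4:f
6(b) covers ∅
7(f) covers 5:f
8(d) covers 3:d
9(b) covers 6:b
floor of heap: 0:d, 1:f, 6:b
completions by unplaced set U, small U first (add the entries for U minus each lowest piece of U):
  |U|=1: {7}:1  {8}:1  {9}:1
  |U|=2: {3,8}:1  {5,7}:1  {6,9}:1  {7,8}:2  {7,9}:2  {8,9}:2
  |U|=3: {0,3,8}:1  {3,7,8}:3  {3,8,9}:3  {4,5,7}:1  {5,7,8}:3  {5,7,9}:3  {6,7,9}:3  {6,8,9}:3  {7,8,9}:6
  |U|=4: {0,3,7,8}:4  {0,3,8,9}:4  {2,4,5,7}:1  {3,5,7,8}:6  {3,6,8,9}:6  {3,7,8,9}:12  {4,5,7,8}:4  {4,5,7,9}:4  {5,6,7,9}:6  {5,7,8,9}:12  {6,7,8,9}:12
  |U|=5: {0,3,5,7,8}:10  {0,3,6,8,9}:10  {0,3,7,8,9}:20  {1,2,4,5,7}:1  {2,4,5,7,8}:5  {2,4,5,7,9}:5  {3,4,5,7,8}:10  {3,5,7,8,9}:30  {3,6,7,8,9}:30  {4,5,6,7,9}:10  {4,5,7,8,9}:20  {5,6,7,8,9}:30
  |U|=6: {0,3,4,5,7,8}:20  {0,3,5,7,8,9}:60  {0,3,6,7,8,9}:60  {1,2,4,5,7,8}:6  {1,2,4,5,7,9}:6  {2,3,4,5,7,8}:15  {2,4,5,6,7,9}:15  {2,4,5,7,8,9}:30  {3,4,5,7,8,9}:60  {3,5,6,7,8,9}:90  {4,5,6,7,8,9}:60
  |U|=7: {0,2,3,4,5,7,8}:35  {0,3,4,5,7,8,9}:140  {0,3,5,6,7,8,9}:210  {1,2,3,4,5,7,8}:21  {1,2,4,5,6,7,9}:21  {1,2,4,5,7,8,9}:42  {2,3,4,5,7,8,9}:105  {2,4,5,6,7,8,9}:105  {3,4,5,6,7,8,9}:210
  |U|=8: {0,1,2,3,4,5,7,8}:56  {0,2,3,4,5,7,8,9}:280  {0,3,4,5,6,7,8,9}:560  {1,2,3,4,5,7,8,9}:168  {1,2,4,5,6,7,8,9}:168  {2,3,4,5,6,7,8,9}:420
  start at 0(d): 756
  start at 1(f): 1260
  start at 6(b): 504
sum over floor = 2520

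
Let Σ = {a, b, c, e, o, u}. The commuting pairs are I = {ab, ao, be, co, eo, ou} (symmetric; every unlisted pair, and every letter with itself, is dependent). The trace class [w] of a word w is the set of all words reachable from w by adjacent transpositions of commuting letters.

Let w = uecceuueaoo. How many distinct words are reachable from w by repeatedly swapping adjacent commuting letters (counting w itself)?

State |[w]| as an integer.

#0=u has no predecessor
#1=e depends on [0:u]
#2=c depends on [1:e]
#3=c depends on [2:c]
#4=e depends on [3:c]
#5=u depends on [4:e]
#6=u depends on [5:u]
#7=e depends on [6:u]
#8=a depends on [7:e]
#9=o has no predecessor
#10=o depends on [9:o]
sources: [0:u, 9:o]
N(rest) = Σ N(rest − s) over sources s of rest; N(one piece) = 1:
  size 1 → [8]=1  [10]=1
  size 2 → [7,8]=1  [8,10]=2  [9,10]=1
  size 3 → [6,7,8]=1  [7,8,10]=3  [8,9,10]=3
  size 4 → [5,6,7,8]=1  [6,7,8,10]=4  [7,8,9,10]=6
  size 5 → [4,5,6,7,8]=1  [5,6,7,8,10]=5  [6,7,8,9,10]=10
  size 6 → [3,4,5,6,7,8]=1  [4,5,6,7,8,10]=6  [5,6,7,8,9,10]=15
  size 7 → [2,3,4,5,6,7,8]=1  [3,4,5,6,7,8,10]=7  [4,5,6,7,8,9,10]=21
  size 8 → [1,2,3,4,5,6,7,8]=1  [2,3,4,5,6,7,8,10]=8  [3,4,5,6,7,8,9,10]=28
  size 9 → [0,1,2,3,4,5,6,7,8]=1  [1,2,3,4,5,6,7,8,10]=9  [2,3,4,5,6,7,8,9,10]=36
  first=0(u) contributes 45
  first=9(o) contributes 10
|[w]| = 55

55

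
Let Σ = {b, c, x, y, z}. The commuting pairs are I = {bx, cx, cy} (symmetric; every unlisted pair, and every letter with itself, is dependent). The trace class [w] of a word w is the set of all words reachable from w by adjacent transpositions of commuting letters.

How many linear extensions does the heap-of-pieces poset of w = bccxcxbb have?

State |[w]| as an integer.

drop 0:b onto floor
drop 1:c onto {0:b}
drop 2:c onto {1:c}
drop 3:x onto floor
drop 4:c onto {2:c}
drop 5:x onto {3:x}
drop 6:b onto {4:c}
drop 7:b onto {6:b}
ground layer = {0:b, 3:x}
drop-orders for the pieces not yet dropped (sum over which currently-grounded one goes next):
  1 to go: {5} 1  {7} 1
  2 to go: {3,5} 1  {5,7} 2  {6,7} 1
  3 to go: {3,5,7} 3  {4,6,7} 1  {5,6,7} 3
  4 to go: {2,4,6,7} 1  {3,5,6,7} 6  {4,5,6,7} 4
  5 to go: {1,2,4,6,7} 1  {2,4,5,6,7} 5  {3,4,5,6,7} 10
  6 to go: {0,1,2,4,6,7} 1  {1,2,4,5,6,7} 6  {2,3,4,5,6,7} 15
  if 0:b drops first: 21 orders
  if 3:x drops first: 7 orders
heap linearizations: 28

28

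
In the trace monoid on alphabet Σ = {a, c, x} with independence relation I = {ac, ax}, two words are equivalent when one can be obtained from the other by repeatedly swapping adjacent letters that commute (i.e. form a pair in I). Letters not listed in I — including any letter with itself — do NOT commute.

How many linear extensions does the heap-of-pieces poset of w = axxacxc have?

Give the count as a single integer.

21

0(a) covers ∅
1(x) covers ∅
2(x) covers 1:x
3(a) covers 0:a
4(c) covers 2:x
5(x) covers 4:c
6(c) covers 5:x
floor of heap: 0:a, 1:x
completions by unplaced set U, small U first (add the entries for U minus each lowest piece of U):
  |U|=1: {3}:1  {6}:1
  |U|=2: {0,3}:1  {3,6}:2  {5,6}:1
  |U|=3: {0,3,6}:3  {3,5,6}:3  {4,5,6}:1
  |U|=4: {0,3,5,6}:6  {2,4,5,6}:1  {3,4,5,6}:4
  |U|=5: {0,3,4,5,6}:10  {1,2,4,5,6}:1  {2,3,4,5,6}:5
  start at 0(a): 6
  start at 1(x): 15
sum over floor = 21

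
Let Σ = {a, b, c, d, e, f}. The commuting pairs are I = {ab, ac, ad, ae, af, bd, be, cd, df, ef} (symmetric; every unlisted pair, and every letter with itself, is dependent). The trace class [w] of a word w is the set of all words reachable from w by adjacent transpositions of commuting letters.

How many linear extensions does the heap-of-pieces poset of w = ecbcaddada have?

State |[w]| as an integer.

2400

piece 0:e — minimal
piece 1:c rests on {0:e}
piece 2:b rests on {1:c}
piece 3:c rests on {2:b}
piece 4:a — minimal
piece 5:d rests on {0:e}
piece 6:d rests on {5:d}
piece 7:a rests on {4:a}
piece 8:d rests on {6:d}
piece 9:a rests on {7:a}
minimal pieces: {0:e, 4:a}
ways to finish when only these pieces remain (= sum over removing one remaining piece with nothing left below it):
  1 left: {3}→1  {8}→1  {9}→1
  2 left: {2,3}→1  {3,8}→2  {3,9}→2  {6,8}→1  {7,9}→1  {8,9}→2
  3 left: {1,2,3}→1  {2,3,8}→3  {2,3,9}→3  {3,6,8}→3  {3,7,9}→3  {3,8,9}→6  {4,7,9}→1  {5,6,8}→1  {6,8,9}→3  {7,8,9}→3
  4 left: {1,2,3,8}→4  {1,2,3,9}→4  {2,3,6,8}→6  {2,3,7,9}→6  {2,3,8,9}→12  {3,4,7,9}→4  {3,5,6,8}→4  {3,6,8,9}→12  {3,7,8,9}→12  {4,7,8,9}→4  {5,6,8,9}→4  {6,7,8,9}→6
  5 left: {1,2,3,6,8}→10  {1,2,3,7,9}→10  {1,2,3,8,9}→20  {2,3,4,7,9}→10  {2,3,5,6,8}→10  {2,3,6,8,9}→30  {2,3,7,8,9}→30  {3,4,7,8,9}→20  {3,5,6,8,9}→20  {3,6,7,8,9}→30  {4,6,7,8,9}→10  {5,6,7,8,9}→10
  6 left: {1,2,3,4,7,9}→20  {1,2,3,5,6,8}→20  {1,2,3,6,8,9}→60  {1,2,3,7,8,9}→60  {2,3,4,7,8,9}→60  {2,3,5,6,8,9}→60  {2,3,6,7,8,9}→90  {3,4,6,7,8,9}→60  {3,5,6,7,8,9}→60  {4,5,6,7,8,9}→20
  7 left: {0,1,2,3,5,6,8}→20  {1,2,3,4,7,8,9}→140  {1,2,3,5,6,8,9}→140  {1,2,3,6,7,8,9}→210  {2,3,4,6,7,8,9}→210  {2,3,5,6,7,8,9}→210  {3,4,5,6,7,8,9}→140
  8 left: {0,1,2,3,5,6,8,9}→160  {1,2,3,4,6,7,8,9}→560  {1,2,3,5,6,7,8,9}→560  {2,3,4,5,6,7,8,9}→560
  placing 0:e first → 1680 extensions
  placing 4:a first → 720 extensions
total linear extensions = 2400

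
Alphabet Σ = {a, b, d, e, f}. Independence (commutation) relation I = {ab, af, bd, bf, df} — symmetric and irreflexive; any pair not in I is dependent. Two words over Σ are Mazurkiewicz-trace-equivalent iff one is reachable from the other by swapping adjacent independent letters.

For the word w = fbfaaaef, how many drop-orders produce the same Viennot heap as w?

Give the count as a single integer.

60

drop 0:f onto floor
drop 1:b onto floor
drop 2:f onto {0:f}
drop 3:a onto floor
drop 4:a onto {3:a}
drop 5:a onto {4:a}
drop 6:e onto {1:b, 2:f, 5:a}
drop 7:f onto {6:e}
ground layer = {0:f, 1:b, 3:a}
drop-orders for the pieces not yet dropped (sum over which currently-grounded one goes next):
  1 to go: {7} 1
  2 to go: {6,7} 1
  3 to go: {1,6,7} 1  {2,6,7} 1  {5,6,7} 1
  4 to go: {0,2,6,7} 1  {1,2,6,7} 2  {1,5,6,7} 2  {2,5,6,7} 2  {4,5,6,7} 1
  5 to go: {0,1,2,6,7} 3  {0,2,5,6,7} 3  {1,2,5,6,7} 6  {1,4,5,6,7} 3  {2,4,5,6,7} 3  {3,4,5,6,7} 1
  6 to go: {0,1,2,5,6,7} 12  {0,2,4,5,6,7} 6  {1,2,4,5,6,7} 12  {1,3,4,5,6,7} 4  {2,3,4,5,6,7} 4
  if 0:f drops first: 20 orders
  if 1:b drops first: 10 orders
  if 3:a drops first: 30 orders
heap linearizations: 60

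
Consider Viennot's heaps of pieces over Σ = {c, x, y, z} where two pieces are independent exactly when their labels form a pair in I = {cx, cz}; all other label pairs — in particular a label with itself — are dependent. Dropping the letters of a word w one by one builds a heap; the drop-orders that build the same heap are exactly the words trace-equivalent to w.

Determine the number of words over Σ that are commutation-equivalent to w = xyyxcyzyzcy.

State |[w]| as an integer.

piece 0:x — minimal
piece 1:y rests on {0:x}
piece 2:y rests on {1:y}
piece 3:x rests on {2:y}
piece 4:c rests on {2:y}
piece 5:y rests on {3:x, 4:c}
piece 6:z rests on {5:y}
piece 7:y rests on {6:z}
piece 8:z rests on {7:y}
piece 9:c rests on {7:y}
piece 10:y rests on {8:z, 9:c}
minimal pieces: {0:x}
ways to finish when only these pieces remain (= sum over removing one remaining piece with nothing left below it):
  1 left: {10}→1
  2 left: {8,10}→1  {9,10}→1
  3 left: {8,9,10}→2
  4 left: {7,8,9,10}→2
  5 left: {6,7,8,9,10}→2
  6 left: {5,6,7,8,9,10}→2
  7 left: {3,5,6,7,8,9,10}→2  {4,5,6,7,8,9,10}→2
  8 left: {3,4,5,6,7,8,9,10}→4
  9 left: {2,3,4,5,6,7,8,9,10}→4
  placing 0:x first → 4 extensions

4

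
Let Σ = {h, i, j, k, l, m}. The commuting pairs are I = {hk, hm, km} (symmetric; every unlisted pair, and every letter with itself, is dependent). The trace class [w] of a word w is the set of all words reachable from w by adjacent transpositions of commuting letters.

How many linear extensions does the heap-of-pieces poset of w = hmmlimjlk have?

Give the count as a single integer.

3

piece 0:h — minimal
piece 1:m — minimal
piece 2:m rests on {1:m}
piece 3:l rests on {0:h, 2:m}
piece 4:i rests on {3:l}
piece 5:m rests on {4:i}
piece 6:j rests on {5:m}
piece 7:l rests on {6:j}
piece 8:k rests on {7:l}
minimal pieces: {0:h, 1:m}
ways to finish when only these pieces remain (= sum over removing one remaining piece with nothing left below it):
  1 left: {8}→1
  2 left: {7,8}→1
  3 left: {6,7,8}→1
  4 left: {5,6,7,8}→1
  5 left: {4,5,6,7,8}→1
  6 left: {3,4,5,6,7,8}→1
  7 left: {0,3,4,5,6,7,8}→1  {2,3,4,5,6,7,8}→1
  placing 0:h first → 1 extensions
  placing 1:m first → 2 extensions
total linear extensions = 3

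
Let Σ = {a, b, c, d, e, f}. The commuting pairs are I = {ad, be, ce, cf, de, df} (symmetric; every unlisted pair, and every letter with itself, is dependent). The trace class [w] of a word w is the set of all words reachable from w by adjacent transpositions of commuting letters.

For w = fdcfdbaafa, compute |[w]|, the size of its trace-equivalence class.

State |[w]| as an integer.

10

#0=f has no predecessor
#1=d has no predecessor
#2=c depends on [1:d]
#3=f depends on [0:f]
#4=d depends on [2:c]
#5=b depends on [3:f, 4:d]
#6=a depends on [5:b]
#7=a depends on [6:a]
#8=f depends on [7:a]
#9=a depends on [8:f]
sources: [0:f, 1:d]
N(rest) = Σ N(rest − s) over sources s of rest; N(one piece) = 1:
  size 1 → [9]=1
  size 2 → [8,9]=1
  size 3 → [7,8,9]=1
  size 4 → [6,7,8,9]=1
  size 5 → [5,6,7,8,9]=1
  size 6 → [3,5,6,7,8,9]=1  [4,5,6,7,8,9]=1
  size 7 → [0,3,5,6,7,8,9]=1  [2,4,5,6,7,8,9]=1  [3,4,5,6,7,8,9]=2
  size 8 → [0,3,4,5,6,7,8,9]=3  [1,2,4,5,6,7,8,9]=1  [2,3,4,5,6,7,8,9]=3
  first=0(f) contributes 4
  first=1(d) contributes 6
|[w]| = 10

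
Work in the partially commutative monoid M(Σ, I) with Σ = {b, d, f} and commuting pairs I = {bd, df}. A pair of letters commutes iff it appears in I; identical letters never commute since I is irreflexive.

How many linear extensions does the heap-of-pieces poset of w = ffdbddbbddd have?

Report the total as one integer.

0(f) covers ∅
1(f) covers 0:f
2(d) covers ∅
3(b) covers 1:f
4(d) covers 2:d
5(d) covers 4:d
6(b) covers 3:b
7(b) covers 6:b
8(d) covers 5:d
9(d) covers 8:d
10(d) covers 9:d
floor of heap: 0:f, 2:d
completions by unplaced set U, small U first (add the entries for U minus each lowest piece of U):
  |U|=1: {7}:1  {10}:1
  |U|=2: {6,7}:1  {7,10}:2  {9,10}:1
  |U|=3: {3,6,7}:1  {6,7,10}:3  {7,9,10}:3  {8,9,10}:1
  |U|=4: {1,3,6,7}:1  {3,6,7,10}:4  {5,8,9,10}:1  {6,7,9,10}:6  {7,8,9,10}:4
  |U|=5: {0,1,3,6,7}:1  {1,3,6,7,10}:5  {3,6,7,9,10}:10  {4,5,8,9,10}:1  {5,7,8,9,10}:5  {6,7,8,9,10}:10
  |U|=6: {0,1,3,6,7,10}:6  {1,3,6,7,9,10}:15  {2,4,5,8,9,10}:1  {3,6,7,8,9,10}:20  {4,5,7,8,9,10}:6  {5,6,7,8,9,10}:15
  |U|=7: {0,1,3,6,7,9,10}:21  {1,3,6,7,8,9,10}:35  {2,4,5,7,8,9,10}:7  {3,5,6,7,8,9,10}:35  {4,5,6,7,8,9,10}:21
  |U|=8: {0,1,3,6,7,8,9,10}:56  {1,3,5,6,7,8,9,10}:70  {2,4,5,6,7,8,9,10}:28  {3,4,5,6,7,8,9,10}:56
  |U|=9: {0,1,3,5,6,7,8,9,10}:126  {1,3,4,5,6,7,8,9,10}:126  {2,3,4,5,6,7,8,9,10}:84
  start at 0(f): 210
  start at 2(d): 252
sum over floor = 462

462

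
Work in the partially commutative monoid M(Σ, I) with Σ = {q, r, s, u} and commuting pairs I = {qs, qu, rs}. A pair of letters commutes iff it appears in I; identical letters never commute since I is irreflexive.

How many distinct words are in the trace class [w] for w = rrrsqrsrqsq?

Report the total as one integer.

drop 0:r onto floor
drop 1:r onto {0:r}
drop 2:r onto {1:r}
drop 3:s onto floor
drop 4:q onto {2:r}
drop 5:r onto {4:q}
drop 6:s onto {3:s}
drop 7:r onto {5:r}
drop 8:q onto {7:r}
drop 9:s onto {6:s}
drop 10:q onto {8:q}
ground layer = {0:r, 3:s}
drop-orders for the pieces not yet dropped (sum over which currently-grounded one goes next):
  1 to go: {9} 1  {10} 1
  2 to go: {6,9} 1  {8,10} 1  {9,10} 2
  3 to go: {3,6,9} 1  {6,9,10} 3  {7,8,10} 1  {8,9,10} 3
  4 to go: {3,6,9,10} 4  {5,7,8,10} 1  {6,8,9,10} 6  {7,8,9,10} 4
  5 to go: {3,6,8,9,10} 10  {4,5,7,8,10} 1  {5,7,8,9,10} 5  {6,7,8,9,10} 10
  6 to go: {2,4,5,7,8,10} 1  {3,6,7,8,9,10} 20  {4,5,7,8,9,10} 6  {5,6,7,8,9,10} 15
  7 to go: {1,2,4,5,7,8,10} 1  {2,4,5,7,8,9,10} 7  {3,5,6,7,8,9,10} 35  {4,5,6,7,8,9,10} 21
  8 to go: {0,1,2,4,5,7,8,10} 1  {1,2,4,5,7,8,9,10} 8  {2,4,5,6,7,8,9,10} 28  {3,4,5,6,7,8,9,10} 56
  9 to go: {0,1,2,4,5,7,8,9,10} 9  {1,2,4,5,6,7,8,9,10} 36  {2,3,4,5,6,7,8,9,10} 84
  if 0:r drops first: 120 orders
  if 3:s drops first: 45 orders
heap linearizations: 165

165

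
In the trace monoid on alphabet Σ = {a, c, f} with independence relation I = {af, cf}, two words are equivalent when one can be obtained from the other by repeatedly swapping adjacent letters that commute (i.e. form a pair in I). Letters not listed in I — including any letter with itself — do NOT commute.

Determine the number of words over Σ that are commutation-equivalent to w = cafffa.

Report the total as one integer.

piece 0:c — minimal
piece 1:a rests on {0:c}
piece 2:f — minimal
piece 3:f rests on {2:f}
piece 4:f rests on {3:f}
piece 5:a rests on {1:a}
minimal pieces: {0:c, 2:f}
ways to finish when only these pieces remain (= sum over removing one remaining piece with nothing left below it):
  1 left: {4}→1  {5}→1
  2 left: {1,5}→1  {3,4}→1  {4,5}→2
  3 left: {0,1,5}→1  {1,4,5}→3  {2,3,4}→1  {3,4,5}→3
  4 left: {0,1,4,5}→4  {1,3,4,5}→6  {2,3,4,5}→4
  placing 0:c first → 10 extensions
  placing 2:f first → 10 extensions
total linear extensions = 20

20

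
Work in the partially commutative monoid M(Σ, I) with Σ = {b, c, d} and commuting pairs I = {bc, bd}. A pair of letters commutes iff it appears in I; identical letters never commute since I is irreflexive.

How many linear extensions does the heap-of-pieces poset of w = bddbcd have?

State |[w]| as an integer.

drop 0:b onto floor
drop 1:d onto floor
drop 2:d onto {1:d}
drop 3:b onto {0:b}
drop 4:c onto {2:d}
drop 5:d onto {4:c}
ground layer = {0:b, 1:d}
drop-orders for the pieces not yet dropped (sum over which currently-grounded one goes next):
  1 to go: {3} 1  {5} 1
  2 to go: {0,3} 1  {3,5} 2  {4,5} 1
  3 to go: {0,3,5} 3  {2,4,5} 1  {3,4,5} 3
  4 to go: {0,3,4,5} 6  {1,2,4,5} 1  {2,3,4,5} 4
  if 0:b drops first: 5 orders
  if 1:d drops first: 10 orders
heap linearizations: 15

15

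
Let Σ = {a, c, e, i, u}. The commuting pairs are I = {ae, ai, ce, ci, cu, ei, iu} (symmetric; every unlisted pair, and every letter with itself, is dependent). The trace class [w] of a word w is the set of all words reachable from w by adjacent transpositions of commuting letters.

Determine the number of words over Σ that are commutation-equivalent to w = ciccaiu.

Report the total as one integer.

21

piece 0:c — minimal
piece 1:i — minimal
piece 2:c rests on {0:c}
piece 3:c rests on {2:c}
piece 4:a rests on {3:c}
piece 5:i rests on {1:i}
piece 6:u rests on {4:a}
minimal pieces: {0:c, 1:i}
ways to finish when only these pieces remain (= sum over removing one remaining piece with nothing left below it):
  1 left: {5}→1  {6}→1
  2 left: {1,5}→1  {4,6}→1  {5,6}→2
  3 left: {1,5,6}→3  {3,4,6}→1  {4,5,6}→3
  4 left: {1,4,5,6}→6  {2,3,4,6}→1  {3,4,5,6}→4
  5 left: {0,2,3,4,6}→1  {1,3,4,5,6}→10  {2,3,4,5,6}→5
  placing 0:c first → 15 extensions
  placing 1:i first → 6 extensions
total linear extensions = 21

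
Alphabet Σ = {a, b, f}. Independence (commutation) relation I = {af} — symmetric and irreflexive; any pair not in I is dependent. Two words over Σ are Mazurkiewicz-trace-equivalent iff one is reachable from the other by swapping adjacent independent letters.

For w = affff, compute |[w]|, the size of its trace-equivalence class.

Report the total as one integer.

0(a) covers ∅
1(f) covers ∅
2(f) covers 1:f
3(f) covers 2:f
4(f) covers 3:f
floor of heap: 0:a, 1:f
completions by unplaced set U, small U first (add the entries for U minus each lowest piece of U):
  |U|=1: {0}:1  {4}:1
  |U|=2: {0,4}:2  {3,4}:1
  |U|=3: {0,3,4}:3  {2,3,4}:1
  start at 0(a): 1
  start at 1(f): 4
sum over floor = 5

5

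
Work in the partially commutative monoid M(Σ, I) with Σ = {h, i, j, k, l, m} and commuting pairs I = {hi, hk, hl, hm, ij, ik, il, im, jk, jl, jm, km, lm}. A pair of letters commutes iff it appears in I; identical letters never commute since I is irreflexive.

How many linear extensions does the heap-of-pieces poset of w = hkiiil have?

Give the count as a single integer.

60

0(h) covers ∅
1(k) covers ∅
2(i) covers ∅
3(i) covers 2:i
4(i) covers 3:i
5(l) covers 1:k
floor of heap: 0:h, 1:k, 2:i
completions by unplaced set U, small U first (add the entries for U minus each lowest piece of U):
  |U|=1: {0}:1  {4}:1  {5}:1
  |U|=2: {0,4}:2  {0,5}:2  {1,5}:1  {3,4}:1  {4,5}:2
  |U|=3: {0,1,5}:3  {0,3,4}:3  {0,4,5}:6  {1,4,5}:3  {2,3,4}:1  {3,4,5}:3
  |U|=4: {0,1,4,5}:12  {0,2,3,4}:4  {0,3,4,5}:12  {1,3,4,5}:6  {2,3,4,5}:4
  start at 0(h): 10
  start at 1(k): 20
  start at 2(i): 30
sum over floor = 60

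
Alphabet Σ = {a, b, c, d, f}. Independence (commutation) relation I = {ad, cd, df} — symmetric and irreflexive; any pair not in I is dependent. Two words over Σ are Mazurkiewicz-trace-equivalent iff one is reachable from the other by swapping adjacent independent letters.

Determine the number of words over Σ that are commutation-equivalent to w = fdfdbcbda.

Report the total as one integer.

12

drop 0:f onto floor
drop 1:d onto floor
drop 2:f onto {0:f}
drop 3:d onto {1:d}
drop 4:b onto {2:f, 3:d}
drop 5:c onto {4:b}
drop 6:b onto {5:c}
drop 7:d onto {6:b}
drop 8:a onto {6:b}
ground layer = {0:f, 1:d}
drop-orders for the pieces not yet dropped (sum over which currently-grounded one goes next):
  1 to go: {7} 1  {8} 1
  2 to go: {7,8} 2
  3 to go: {6,7,8} 2
  4 to go: {5,6,7,8} 2
  5 to go: {4,5,6,7,8} 2
  6 to go: {2,4,5,6,7,8} 2  {3,4,5,6,7,8} 2
  7 to go: {0,2,4,5,6,7,8} 2  {1,3,4,5,6,7,8} 2  {2,3,4,5,6,7,8} 4
  if 0:f drops first: 6 orders
  if 1:d drops first: 6 orders
heap linearizations: 12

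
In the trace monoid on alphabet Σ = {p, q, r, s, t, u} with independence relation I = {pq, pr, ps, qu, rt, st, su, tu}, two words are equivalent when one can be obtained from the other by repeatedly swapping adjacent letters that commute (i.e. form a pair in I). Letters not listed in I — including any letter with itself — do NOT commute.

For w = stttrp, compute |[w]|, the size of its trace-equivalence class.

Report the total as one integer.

piece 0:s — minimal
piece 1:t — minimal
piece 2:t rests on {1:t}
piece 3:t rests on {2:t}
piece 4:r rests on {0:s}
piece 5:p rests on {3:t}
minimal pieces: {0:s, 1:t}
ways to finish when only these pieces remain (= sum over removing one remaining piece with nothing left below it):
  1 left: {4}→1  {5}→1
  2 left: {0,4}→1  {3,5}→1  {4,5}→2
  3 left: {0,4,5}→3  {2,3,5}→1  {3,4,5}→3
  4 left: {0,3,4,5}→6  {1,2,3,5}→1  {2,3,4,5}→4
  placing 0:s first → 5 extensions
  placing 1:t first → 10 extensions
total linear extensions = 15

15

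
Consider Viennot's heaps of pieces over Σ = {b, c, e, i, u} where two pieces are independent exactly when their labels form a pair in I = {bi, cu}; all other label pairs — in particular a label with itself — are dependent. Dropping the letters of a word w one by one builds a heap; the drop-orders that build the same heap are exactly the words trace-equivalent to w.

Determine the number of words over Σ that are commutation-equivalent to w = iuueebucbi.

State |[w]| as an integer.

drop 0:i onto floor
drop 1:u onto {0:i}
drop 2:u onto {1:u}
drop 3:e onto {2:u}
drop 4:e onto {3:e}
drop 5:b onto {4:e}
drop 6:u onto {5:b}
drop 7:c onto {5:b}
drop 8:b onto {6:u, 7:c}
drop 9:i onto {6:u, 7:c}
ground layer = {0:i}
drop-orders for the pieces not yet dropped (sum over which currently-grounded one goes next):
  1 to go: {8} 1  {9} 1
  2 to go: {8,9} 2
  3 to go: {6,8,9} 2  {7,8,9} 2
  4 to go: {6,7,8,9} 4
  5 to go: {5,6,7,8,9} 4
  6 to go: {4,5,6,7,8,9} 4
  7 to go: {3,4,5,6,7,8,9} 4
  8 to go: {2,3,4,5,6,7,8,9} 4
  if 0:i drops first: 4 orders

4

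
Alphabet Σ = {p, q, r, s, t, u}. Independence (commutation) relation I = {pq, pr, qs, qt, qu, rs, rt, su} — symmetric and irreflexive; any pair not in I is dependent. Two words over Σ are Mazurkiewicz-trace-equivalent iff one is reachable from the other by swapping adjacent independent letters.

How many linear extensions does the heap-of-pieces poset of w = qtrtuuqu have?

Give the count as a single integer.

28

drop 0:q onto floor
drop 1:t onto floor
drop 2:r onto {0:q}
drop 3:t onto {1:t}
drop 4:u onto {2:r, 3:t}
drop 5:u onto {4:u}
drop 6:q onto {2:r}
drop 7:u onto {5:u}
ground layer = {0:q, 1:t}
drop-orders for the pieces not yet dropped (sum over which currently-grounded one goes next):
  1 to go: {6} 1  {7} 1
  2 to go: {5,7} 1  {6,7} 2
  3 to go: {4,5,7} 1  {5,6,7} 3
  4 to go: {3,4,5,7} 1  {4,5,6,7} 4
  5 to go: {1,3,4,5,7} 1  {2,4,5,6,7} 4  {3,4,5,6,7} 5
  6 to go: {0,2,4,5,6,7} 4  {1,3,4,5,6,7} 6  {2,3,4,5,6,7} 9
  if 0:q drops first: 15 orders
  if 1:t drops first: 13 orders
heap linearizations: 28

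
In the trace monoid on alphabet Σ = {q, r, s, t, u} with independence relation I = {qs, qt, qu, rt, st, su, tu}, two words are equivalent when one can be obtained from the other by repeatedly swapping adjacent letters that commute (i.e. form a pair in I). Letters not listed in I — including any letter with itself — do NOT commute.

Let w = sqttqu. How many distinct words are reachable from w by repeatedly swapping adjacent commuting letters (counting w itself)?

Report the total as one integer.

180

piece 0:s — minimal
piece 1:q — minimal
piece 2:t — minimal
piece 3:t rests on {2:t}
piece 4:q rests on {1:q}
piece 5:u — minimal
minimal pieces: {0:s, 1:q, 2:t, 5:u}
ways to finish when only these pieces remain (= sum over removing one remaining piece with nothing left below it):
  1 left: {0}→1  {3}→1  {4}→1  {5}→1
  2 left: {0,3}→2  {0,4}→2  {0,5}→2  {1,4}→1  {2,3}→1  {3,4}→2  {3,5}→2  {4,5}→2
  3 left: {0,1,4}→3  {0,2,3}→3  {0,3,4}→6  {0,3,5}→6  {0,4,5}→6  {1,3,4}→3  {1,4,5}→3  {2,3,4}→3  {2,3,5}→3  {3,4,5}→6
  4 left: {0,1,3,4}→12  {0,1,4,5}→12  {0,2,3,4}→12  {0,2,3,5}→12  {0,3,4,5}→24  {1,2,3,4}→6  {1,3,4,5}→12  {2,3,4,5}→12
  placing 0:s first → 30 extensions
  placing 1:q first → 60 extensions
  placing 2:t first → 60 extensions
  placing 5:u first → 30 extensions
total linear extensions = 180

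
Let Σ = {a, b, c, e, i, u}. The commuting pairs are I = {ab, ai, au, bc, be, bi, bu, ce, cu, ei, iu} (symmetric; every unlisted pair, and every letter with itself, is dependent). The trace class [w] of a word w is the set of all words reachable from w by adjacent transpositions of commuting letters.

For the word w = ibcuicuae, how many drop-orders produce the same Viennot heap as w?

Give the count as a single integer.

189

#0=i has no predecessor
#1=b has no predecessor
#2=c depends on [0:i]
#3=u has no predecessor
#4=i depends on [2:c]
#5=c depends on [4:i]
#6=u depends on [3:u]
#7=a depends on [5:c]
#8=e depends on [6:u, 7:a]
sources: [0:i, 1:b, 3:u]
N(rest) = Σ N(rest − s) over sources s of rest; N(one piece) = 1:
  size 1 → [1]=1  [8]=1
  size 2 → [1,8]=2  [6,8]=1  [7,8]=1
  size 3 → [1,6,8]=3  [1,7,8]=3  [3,6,8]=1  [5,7,8]=1  [6,7,8]=2
  size 4 → [1,3,6,8]=4  [1,5,7,8]=4  [1,6,7,8]=8  [3,6,7,8]=3  [4,5,7,8]=1  [5,6,7,8]=3
  size 5 → [1,3,6,7,8]=15  [1,4,5,7,8]=5  [1,5,6,7,8]=15  [2,4,5,7,8]=1  [3,5,6,7,8]=6  [4,5,6,7,8]=4
  size 6 → [0,2,4,5,7,8]=1  [1,2,4,5,7,8]=6  [1,3,5,6,7,8]=36  [1,4,5,6,7,8]=24  [2,4,5,6,7,8]=5  [3,4,5,6,7,8]=10
  size 7 → [0,1,2,4,5,7,8]=7  [0,2,4,5,6,7,8]=6  [1,2,4,5,6,7,8]=35  [1,3,4,5,6,7,8]=70  [2,3,4,5,6,7,8]=15
  first=0(i) contributes 120
  first=1(b) contributes 21
  first=3(u) contributes 48
|[w]| = 189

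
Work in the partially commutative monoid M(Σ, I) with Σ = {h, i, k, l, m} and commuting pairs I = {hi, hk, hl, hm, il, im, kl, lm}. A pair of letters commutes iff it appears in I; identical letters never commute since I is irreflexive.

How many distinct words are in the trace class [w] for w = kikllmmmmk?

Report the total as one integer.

0(k) covers ∅
1(i) covers 0:k
2(k) covers 1:i
3(l) covers ∅
4(l) covers 3:l
5(m) covers 2:k
6(m) covers 5:m
7(m) covers 6:m
8(m) covers 7:m
9(k) covers 8:m
floor of heap: 0:k, 3:l
completions by unplaced set U, small U first (add the entries for U minus each lowest piece of U):
  |U|=1: {4}:1  {9}:1
  |U|=2: {3,4}:1  {4,9}:2  {8,9}:1
  |U|=3: {3,4,9}:3  {4,8,9}:3  {7,8,9}:1
  |U|=4: {3,4,8,9}:6  {4,7,8,9}:4  {6,7,8,9}:1
  |U|=5: {3,4,7,8,9}:10  {4,6,7,8,9}:5  {5,6,7,8,9}:1
  |U|=6: {2,5,6,7,8,9}:1  {3,4,6,7,8,9}:15  {4,5,6,7,8,9}:6
  |U|=7: {1,2,5,6,7,8,9}:1  {2,4,5,6,7,8,9}:7  {3,4,5,6,7,8,9}:21
  |U|=8: {0,1,2,5,6,7,8,9}:1  {1,2,4,5,6,7,8,9}:8  {2,3,4,5,6,7,8,9}:28
  start at 0(k): 36
  start at 3(l): 9
sum over floor = 45

45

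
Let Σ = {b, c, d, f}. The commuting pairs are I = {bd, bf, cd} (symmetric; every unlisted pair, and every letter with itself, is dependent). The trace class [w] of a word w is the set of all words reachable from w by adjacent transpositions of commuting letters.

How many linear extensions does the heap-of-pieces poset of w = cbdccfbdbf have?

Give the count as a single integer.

55

0(c) covers ∅
1(b) covers 0:c
2(d) covers ∅
3(c) covers 1:b
4(c) covers 3:c
5(f) covers 2:d, 4:c
6(b) covers 4:c
7(d) covers 5:f
8(b) covers 6:b
9(f) covers 7:d
floor of heap: 0:c, 2:d
completions by unplaced set U, small U first (add the entries for U minus each lowest piece of U):
  |U|=1: {8}:1  {9}:1
  |U|=2: {6,8}:1  {7,9}:1  {8,9}:2
  |U|=3: {5,7,9}:1  {6,8,9}:3  {7,8,9}:3
  |U|=4: {2,5,7,9}:1  {5,7,8,9}:4  {6,7,8,9}:6
  |U|=5: {2,5,7,8,9}:5  {5,6,7,8,9}:10
  |U|=6: {2,5,6,7,8,9}:15  {4,5,6,7,8,9}:10
  |U|=7: {2,4,5,6,7,8,9}:25  {3,4,5,6,7,8,9}:10
  |U|=8: {1,3,4,5,6,7,8,9}:10  {2,3,4,5,6,7,8,9}:35
  start at 0(c): 45
  start at 2(d): 10
sum over floor = 55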